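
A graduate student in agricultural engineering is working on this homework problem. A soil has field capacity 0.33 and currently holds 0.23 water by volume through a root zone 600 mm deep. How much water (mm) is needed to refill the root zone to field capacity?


SMD = (FC - theta) * D
    = (0.33 - 0.23) * 600
    = 0.100 * 600
    = 60 mm


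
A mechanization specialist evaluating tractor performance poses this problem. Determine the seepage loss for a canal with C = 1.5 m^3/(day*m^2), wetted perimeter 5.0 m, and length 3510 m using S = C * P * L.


S = C * P * L
  = 1.5 * 5.0 * 3510
  = 26325 m^3/day


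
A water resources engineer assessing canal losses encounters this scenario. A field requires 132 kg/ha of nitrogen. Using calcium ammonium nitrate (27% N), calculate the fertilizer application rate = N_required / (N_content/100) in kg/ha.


Rate = N_required / (N_content / 100)
     = 132 / (27 / 100)
     = 132 / 0.27
     = 488.89 kg/ha


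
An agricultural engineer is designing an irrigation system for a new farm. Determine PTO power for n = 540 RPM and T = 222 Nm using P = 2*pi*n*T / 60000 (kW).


P = 2*pi*n*T / 60000
  = 2*pi * 540 * 222 / 60000
  = 753228.25 / 60000
  = 12.55 kW


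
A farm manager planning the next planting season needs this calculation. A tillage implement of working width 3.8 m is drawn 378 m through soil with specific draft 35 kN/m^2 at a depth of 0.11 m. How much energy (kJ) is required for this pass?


E = k * d * w * L
  = 35 * 0.11 * 3.8 * 378
  = 5530.14 kJ


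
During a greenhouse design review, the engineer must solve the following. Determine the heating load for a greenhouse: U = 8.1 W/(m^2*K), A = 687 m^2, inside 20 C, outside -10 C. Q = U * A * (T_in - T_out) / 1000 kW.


dT = 20 - (-10) = 30 K
Q = U * A * dT
  = 8.1 * 687 * 30
  = 166941 W = 166.94 kW


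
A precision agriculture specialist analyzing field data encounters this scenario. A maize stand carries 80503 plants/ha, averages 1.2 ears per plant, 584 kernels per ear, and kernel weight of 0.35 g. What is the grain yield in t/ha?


Y = density * ears * kernels * kw
  = 80503 * 1.2 * 584 * 0.35 g/ha
  = 19745775.84 g/ha
  = 19745.78 kg/ha = 19.75 t/ha


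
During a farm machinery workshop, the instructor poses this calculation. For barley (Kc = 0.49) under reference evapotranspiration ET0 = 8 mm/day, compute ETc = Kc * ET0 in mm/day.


ETc = Kc * ET0
    = 0.49 * 8
    = 3.92 mm/day


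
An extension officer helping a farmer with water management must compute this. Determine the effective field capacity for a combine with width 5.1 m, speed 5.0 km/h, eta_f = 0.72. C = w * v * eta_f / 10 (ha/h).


C = w * v * eta_f / 10
  = 5.1 * 5.0 * 0.72 / 10
  = 18.36 / 10
  = 1.84 ha/h


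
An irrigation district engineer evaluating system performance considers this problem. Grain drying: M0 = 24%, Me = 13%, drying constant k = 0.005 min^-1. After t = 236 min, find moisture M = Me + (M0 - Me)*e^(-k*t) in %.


M = Me + (M0 - Me) * e^(-k*t)
  = 13 + (24 - 13) * e^(-0.005*236)
  = 13 + 11 * e^(-1.180)
  = 13 + 11 * 0.30728
  = 13 + 3.3801
  = 16.38%


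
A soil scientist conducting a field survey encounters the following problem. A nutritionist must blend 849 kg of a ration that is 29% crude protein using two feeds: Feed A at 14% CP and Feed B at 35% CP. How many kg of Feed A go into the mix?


parts_A = CP_b - target = 35 - 29 = 6
parts_B = target - CP_a = 29 - 14 = 15
total_parts = 6 + 15 = 21
Feed A = 849 * 6 / 21 = 242.57 kg
Feed B = 849 * 15 / 21 = 606.43 kg

242.57 kg


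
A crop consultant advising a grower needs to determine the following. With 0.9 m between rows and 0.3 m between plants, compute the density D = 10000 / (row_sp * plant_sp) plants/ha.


D = 10000 / (row_sp * plant_sp)
  = 10000 / (0.9 * 0.3)
  = 10000 / 0.2700
  = 37037.04 plants/ha


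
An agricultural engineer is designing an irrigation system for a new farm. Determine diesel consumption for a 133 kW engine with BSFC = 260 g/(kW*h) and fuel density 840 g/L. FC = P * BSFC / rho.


FC = P * BSFC / rho_fuel
   = 133 * 260 / 840
   = 34580 / 840
   = 41.17 L/h


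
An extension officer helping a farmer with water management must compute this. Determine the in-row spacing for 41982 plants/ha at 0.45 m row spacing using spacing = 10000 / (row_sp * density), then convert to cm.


spacing = 10000 / (row_sp * density)
        = 10000 / (0.45 * 41982)
        = 10000 / 18891.90
        = 0.52933 m = 52.93 cm


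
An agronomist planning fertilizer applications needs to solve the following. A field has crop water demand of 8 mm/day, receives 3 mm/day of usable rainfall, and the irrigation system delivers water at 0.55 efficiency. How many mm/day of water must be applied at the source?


IWR = (ETc - Pe) / Ea
    = (8 - 3) / 0.55
    = 5 / 0.55
    = 9.09 mm/day


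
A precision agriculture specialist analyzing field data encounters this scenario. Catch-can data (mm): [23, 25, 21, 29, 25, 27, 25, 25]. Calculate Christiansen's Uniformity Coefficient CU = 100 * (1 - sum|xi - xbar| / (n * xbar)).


xbar = 200 / 8 = 25
sum|xi - xbar| = 12
CU = 100 * (1 - 12 / (8 * 25))
   = 100 * (1 - 0.0600)
   = 94%


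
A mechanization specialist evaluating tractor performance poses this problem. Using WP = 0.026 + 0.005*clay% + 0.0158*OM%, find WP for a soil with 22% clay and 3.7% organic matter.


WP = 0.026 + 0.005*22 + 0.0158*3.7
   = 0.026 + 0.1100 + 0.0585
   = 0.1945


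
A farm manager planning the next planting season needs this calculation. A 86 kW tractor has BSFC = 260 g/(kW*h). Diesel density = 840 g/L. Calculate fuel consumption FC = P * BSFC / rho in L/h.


FC = P * BSFC / rho_fuel
   = 86 * 260 / 840
   = 22360 / 840
   = 26.62 L/h


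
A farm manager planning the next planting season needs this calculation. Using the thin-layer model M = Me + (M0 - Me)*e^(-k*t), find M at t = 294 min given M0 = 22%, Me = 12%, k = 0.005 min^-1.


M = Me + (M0 - Me) * e^(-k*t)
  = 12 + (22 - 12) * e^(-0.005*294)
  = 12 + 10 * e^(-1.470)
  = 12 + 10 * 0.22993
  = 12 + 2.2993
  = 14.30%


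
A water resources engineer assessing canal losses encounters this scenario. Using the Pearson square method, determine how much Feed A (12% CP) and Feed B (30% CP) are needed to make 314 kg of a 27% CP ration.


parts_A = CP_b - target = 30 - 27 = 3
parts_B = target - CP_a = 27 - 12 = 15
total_parts = 3 + 15 = 18
Feed A = 314 * 3 / 18 = 52.33 kg
Feed B = 314 * 15 / 18 = 261.67 kg

52.33 kg


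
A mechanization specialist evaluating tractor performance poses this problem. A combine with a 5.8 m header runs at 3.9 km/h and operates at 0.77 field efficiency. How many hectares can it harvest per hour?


C = w * v * eta_f / 10
  = 5.8 * 3.9 * 0.77 / 10
  = 17.42 / 10
  = 1.74 ha/h


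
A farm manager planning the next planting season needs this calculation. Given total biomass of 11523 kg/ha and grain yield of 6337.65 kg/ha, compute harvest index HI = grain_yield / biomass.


HI = grain_yield / biomass
   = 6337.65 / 11523
   = 0.55


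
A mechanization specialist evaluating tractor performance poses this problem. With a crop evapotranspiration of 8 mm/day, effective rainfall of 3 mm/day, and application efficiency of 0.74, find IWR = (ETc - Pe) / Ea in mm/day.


IWR = (ETc - Pe) / Ea
    = (8 - 3) / 0.74
    = 5 / 0.74
    = 6.76 mm/day


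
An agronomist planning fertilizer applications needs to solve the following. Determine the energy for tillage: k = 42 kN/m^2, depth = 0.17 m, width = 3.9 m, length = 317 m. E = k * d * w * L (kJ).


E = k * d * w * L
  = 42 * 0.17 * 3.9 * 317
  = 8827.18 kJ


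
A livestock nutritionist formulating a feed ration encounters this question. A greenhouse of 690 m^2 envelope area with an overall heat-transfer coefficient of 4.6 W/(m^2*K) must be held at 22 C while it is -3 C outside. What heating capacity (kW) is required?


dT = 22 - (-3) = 25 K
Q = U * A * dT
  = 4.6 * 690 * 25
  = 79350 W = 79.35 kW


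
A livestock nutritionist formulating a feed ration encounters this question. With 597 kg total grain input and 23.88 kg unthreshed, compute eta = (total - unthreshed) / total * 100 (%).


eta = (total - unthreshed) / total * 100
    = (597 - 23.88) / 597 * 100
    = 573.12 / 597 * 100
    = 96%


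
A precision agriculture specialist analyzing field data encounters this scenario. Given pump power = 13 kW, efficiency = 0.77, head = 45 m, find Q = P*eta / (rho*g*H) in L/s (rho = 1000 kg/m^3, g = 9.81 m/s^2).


Q = (P * 1000 * eta) / (rho * g * H)
  = (13 * 1000 * 0.77) / (1000 * 9.81 * 45)
  = 10010 / 441450
  = 0.02268 m^3/s = 22.68 L/s


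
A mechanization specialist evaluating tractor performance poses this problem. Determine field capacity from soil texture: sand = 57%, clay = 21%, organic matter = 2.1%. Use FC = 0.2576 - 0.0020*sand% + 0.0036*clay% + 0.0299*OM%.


FC = 0.2576 - 0.0020*57 + 0.0036*21 + 0.0299*2.1
   = 0.2576 - 0.1140 + 0.0756 + 0.0628
   = 0.2820


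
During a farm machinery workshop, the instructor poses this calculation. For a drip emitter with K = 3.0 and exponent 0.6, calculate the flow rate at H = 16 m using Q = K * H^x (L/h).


Q = K * H^x
  = 3.0 * 16^0.6
  = 3.0 * 5.2780
  = 15.83 L/h


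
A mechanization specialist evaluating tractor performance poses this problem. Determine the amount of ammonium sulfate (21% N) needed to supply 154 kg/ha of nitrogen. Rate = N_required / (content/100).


Rate = N_required / (N_content / 100)
     = 154 / (21 / 100)
     = 154 / 0.21
     = 733.33 kg/ha


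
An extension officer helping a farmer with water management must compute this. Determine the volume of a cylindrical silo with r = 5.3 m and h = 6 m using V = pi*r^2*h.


V = pi * r^2 * h
  = pi * 5.3^2 * 6
  = pi * 28.09 * 6
  = 529.48 m^3


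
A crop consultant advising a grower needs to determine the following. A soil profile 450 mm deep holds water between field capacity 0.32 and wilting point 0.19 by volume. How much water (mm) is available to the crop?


AW = (FC - WP) * D
   = (0.32 - 0.19) * 450
   = 0.13 * 450
   = 58.50 mm


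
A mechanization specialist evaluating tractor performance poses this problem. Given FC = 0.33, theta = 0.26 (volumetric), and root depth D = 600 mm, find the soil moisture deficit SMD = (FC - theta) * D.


SMD = (FC - theta) * D
    = (0.33 - 0.26) * 600
    = 0.070 * 600
    = 42 mm


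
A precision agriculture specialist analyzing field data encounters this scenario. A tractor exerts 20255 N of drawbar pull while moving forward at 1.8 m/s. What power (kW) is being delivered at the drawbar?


P = F * v / 1000
  = 20255 * 1.8 / 1000
  = 36459 / 1000
  = 36.46 kW


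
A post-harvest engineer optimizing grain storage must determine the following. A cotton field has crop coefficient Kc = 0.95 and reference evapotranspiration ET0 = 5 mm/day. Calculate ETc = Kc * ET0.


ETc = Kc * ET0
    = 0.95 * 5
    = 4.75 mm/day


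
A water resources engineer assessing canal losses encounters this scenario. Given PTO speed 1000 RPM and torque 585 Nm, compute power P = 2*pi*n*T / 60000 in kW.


P = 2*pi*n*T / 60000
  = 2*pi * 1000 * 585 / 60000
  = 3675663.40 / 60000
  = 61.26 kW


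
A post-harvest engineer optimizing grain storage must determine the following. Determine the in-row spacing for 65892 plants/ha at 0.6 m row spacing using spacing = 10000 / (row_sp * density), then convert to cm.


spacing = 10000 / (row_sp * density)
        = 10000 / (0.6 * 65892)
        = 10000 / 39535.20
        = 0.25294 m = 25.29 cm


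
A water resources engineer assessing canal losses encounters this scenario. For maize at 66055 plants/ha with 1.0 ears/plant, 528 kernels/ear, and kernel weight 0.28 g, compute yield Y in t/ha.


Y = density * ears * kernels * kw
  = 66055 * 1.0 * 528 * 0.28 g/ha
  = 9765571.20 g/ha
  = 9765.57 kg/ha = 9.77 t/ha


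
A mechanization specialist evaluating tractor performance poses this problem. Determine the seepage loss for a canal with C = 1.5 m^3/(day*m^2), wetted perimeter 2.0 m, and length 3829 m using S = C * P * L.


S = C * P * L
  = 1.5 * 2.0 * 3829
  = 11487 m^3/day


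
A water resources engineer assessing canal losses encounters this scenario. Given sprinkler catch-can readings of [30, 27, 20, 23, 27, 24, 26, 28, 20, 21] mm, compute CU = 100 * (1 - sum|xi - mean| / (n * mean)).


xbar = 246 / 10 = 24.600
sum|xi - xbar| = 30
CU = 100 * (1 - 30 / (10 * 24.600))
   = 100 * (1 - 0.1220)
   = 87.80%


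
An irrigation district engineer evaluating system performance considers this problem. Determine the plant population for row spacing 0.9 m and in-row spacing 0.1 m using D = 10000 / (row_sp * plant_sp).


D = 10000 / (row_sp * plant_sp)
  = 10000 / (0.9 * 0.1)
  = 10000 / 0.0900
  = 111111.11 plants/ha


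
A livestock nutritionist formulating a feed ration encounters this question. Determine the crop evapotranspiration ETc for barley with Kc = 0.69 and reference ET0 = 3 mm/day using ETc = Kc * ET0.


ETc = Kc * ET0
    = 0.69 * 3
    = 2.07 mm/day


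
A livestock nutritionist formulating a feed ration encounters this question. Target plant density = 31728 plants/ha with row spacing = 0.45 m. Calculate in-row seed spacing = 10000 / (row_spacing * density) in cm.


spacing = 10000 / (row_sp * density)
        = 10000 / (0.45 * 31728)
        = 10000 / 14277.60
        = 0.70040 m = 70.04 cm


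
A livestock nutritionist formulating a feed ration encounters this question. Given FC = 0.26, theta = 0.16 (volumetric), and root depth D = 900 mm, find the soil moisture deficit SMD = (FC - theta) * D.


SMD = (FC - theta) * D
    = (0.26 - 0.16) * 900
    = 0.100 * 900
    = 90 mm


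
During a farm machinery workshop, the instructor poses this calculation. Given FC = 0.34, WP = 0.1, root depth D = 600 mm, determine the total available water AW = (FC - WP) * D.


AW = (FC - WP) * D
   = (0.34 - 0.1) * 600
   = 0.24 * 600
   = 144 mm


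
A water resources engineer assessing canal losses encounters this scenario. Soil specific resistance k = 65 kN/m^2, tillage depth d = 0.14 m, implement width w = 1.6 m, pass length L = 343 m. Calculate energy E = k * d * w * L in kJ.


E = k * d * w * L
  = 65 * 0.14 * 1.6 * 343
  = 4994.08 kJ


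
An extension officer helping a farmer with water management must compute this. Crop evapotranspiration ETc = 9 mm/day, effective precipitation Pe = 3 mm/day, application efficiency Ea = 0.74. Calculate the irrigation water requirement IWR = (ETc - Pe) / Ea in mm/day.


IWR = (ETc - Pe) / Ea
    = (9 - 3) / 0.74
    = 6 / 0.74
    = 8.11 mm/day


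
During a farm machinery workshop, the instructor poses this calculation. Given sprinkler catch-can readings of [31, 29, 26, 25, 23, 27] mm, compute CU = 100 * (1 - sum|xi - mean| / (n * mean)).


xbar = 161 / 6 = 26.833
sum|xi - xbar| = 13
CU = 100 * (1 - 13 / (6 * 26.833))
   = 100 * (1 - 0.0807)
   = 91.93%


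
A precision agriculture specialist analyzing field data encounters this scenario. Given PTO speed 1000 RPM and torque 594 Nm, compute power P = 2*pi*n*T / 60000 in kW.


P = 2*pi*n*T / 60000
  = 2*pi * 1000 * 594 / 60000
  = 3732212.07 / 60000
  = 62.20 kW


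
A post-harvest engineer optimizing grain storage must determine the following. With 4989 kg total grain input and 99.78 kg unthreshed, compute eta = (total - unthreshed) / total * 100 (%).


eta = (total - unthreshed) / total * 100
    = (4989 - 99.78) / 4989 * 100
    = 4889.22 / 4989 * 100
    = 98%


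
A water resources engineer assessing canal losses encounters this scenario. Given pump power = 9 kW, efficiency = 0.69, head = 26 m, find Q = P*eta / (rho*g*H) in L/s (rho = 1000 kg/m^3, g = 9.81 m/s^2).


Q = (P * 1000 * eta) / (rho * g * H)
  = (9 * 1000 * 0.69) / (1000 * 9.81 * 26)
  = 6210 / 255060
  = 0.02435 m^3/s = 24.35 L/s


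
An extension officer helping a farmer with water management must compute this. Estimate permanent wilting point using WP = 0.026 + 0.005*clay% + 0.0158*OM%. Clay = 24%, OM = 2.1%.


WP = 0.026 + 0.005*24 + 0.0158*2.1
   = 0.026 + 0.1200 + 0.0332
   = 0.1792


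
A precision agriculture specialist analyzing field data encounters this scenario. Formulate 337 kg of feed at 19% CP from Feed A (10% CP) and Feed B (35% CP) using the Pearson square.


parts_A = CP_b - target = 35 - 19 = 16
parts_B = target - CP_a = 19 - 10 = 9
total_parts = 16 + 9 = 25
Feed A = 337 * 16 / 25 = 215.68 kg
Feed B = 337 * 9 / 25 = 121.32 kg

215.68 kg


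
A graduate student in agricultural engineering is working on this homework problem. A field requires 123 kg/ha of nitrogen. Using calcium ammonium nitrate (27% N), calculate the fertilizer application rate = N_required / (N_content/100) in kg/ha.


Rate = N_required / (N_content / 100)
     = 123 / (27 / 100)
     = 123 / 0.27
     = 455.56 kg/ha


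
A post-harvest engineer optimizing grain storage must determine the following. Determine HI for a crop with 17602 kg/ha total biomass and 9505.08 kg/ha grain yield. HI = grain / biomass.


HI = grain_yield / biomass
   = 9505.08 / 17602
   = 0.54


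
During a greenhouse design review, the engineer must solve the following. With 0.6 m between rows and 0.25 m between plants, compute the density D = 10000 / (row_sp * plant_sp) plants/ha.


D = 10000 / (row_sp * plant_sp)
  = 10000 / (0.6 * 0.25)
  = 10000 / 0.1500
  = 66666.67 plants/ha


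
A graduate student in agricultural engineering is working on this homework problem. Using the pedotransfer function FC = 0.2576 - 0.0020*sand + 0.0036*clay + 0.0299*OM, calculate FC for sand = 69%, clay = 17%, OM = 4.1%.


FC = 0.2576 - 0.0020*69 + 0.0036*17 + 0.0299*4.1
   = 0.2576 - 0.1380 + 0.0612 + 0.1226
   = 0.3034


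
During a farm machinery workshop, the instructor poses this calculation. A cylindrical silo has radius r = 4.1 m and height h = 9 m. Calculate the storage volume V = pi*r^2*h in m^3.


V = pi * r^2 * h
  = pi * 4.1^2 * 9
  = pi * 16.81 * 9
  = 475.29 m^3


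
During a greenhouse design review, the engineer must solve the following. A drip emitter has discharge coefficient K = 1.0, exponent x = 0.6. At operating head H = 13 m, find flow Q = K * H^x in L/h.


Q = K * H^x
  = 1.0 * 13^0.6
  = 1.0 * 4.6598
  = 4.66 L/h


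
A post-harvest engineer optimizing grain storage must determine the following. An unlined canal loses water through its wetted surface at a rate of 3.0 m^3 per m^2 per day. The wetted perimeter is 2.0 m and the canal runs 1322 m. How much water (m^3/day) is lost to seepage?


S = C * P * L
  = 3.0 * 2.0 * 1322
  = 7932 m^3/day


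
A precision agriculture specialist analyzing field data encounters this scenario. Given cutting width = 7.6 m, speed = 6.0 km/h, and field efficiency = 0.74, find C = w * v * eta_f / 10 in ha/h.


C = w * v * eta_f / 10
  = 7.6 * 6.0 * 0.74 / 10
  = 33.74 / 10
  = 3.37 ha/h


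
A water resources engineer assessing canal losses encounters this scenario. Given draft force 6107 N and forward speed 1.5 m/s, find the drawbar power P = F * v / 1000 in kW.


P = F * v / 1000
  = 6107 * 1.5 / 1000
  = 9160.50 / 1000
  = 9.16 kW


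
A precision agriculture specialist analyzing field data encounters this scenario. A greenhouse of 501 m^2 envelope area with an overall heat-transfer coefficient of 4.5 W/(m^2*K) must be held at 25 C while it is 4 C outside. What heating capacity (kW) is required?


dT = 25 - (4) = 21 K
Q = U * A * dT
  = 4.5 * 501 * 21
  = 47344.50 W = 47.34 kW


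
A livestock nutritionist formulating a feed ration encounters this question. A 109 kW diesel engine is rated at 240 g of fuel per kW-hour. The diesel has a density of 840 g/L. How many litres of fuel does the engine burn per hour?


FC = P * BSFC / rho_fuel
   = 109 * 240 / 840
   = 26160 / 840
   = 31.14 L/h


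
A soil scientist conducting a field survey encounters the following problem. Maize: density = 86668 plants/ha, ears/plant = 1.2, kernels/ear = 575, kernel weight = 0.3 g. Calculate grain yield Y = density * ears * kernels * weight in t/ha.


Y = density * ears * kernels * kw
  = 86668 * 1.2 * 575 * 0.3 g/ha
  = 17940276.00 g/ha
  = 17940.28 kg/ha = 17.94 t/ha


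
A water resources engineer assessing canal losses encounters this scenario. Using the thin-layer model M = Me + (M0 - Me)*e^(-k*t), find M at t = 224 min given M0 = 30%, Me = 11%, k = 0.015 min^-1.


M = Me + (M0 - Me) * e^(-k*t)
  = 11 + (30 - 11) * e^(-0.015*224)
  = 11 + 19 * e^(-3.360)
  = 11 + 19 * 0.03474
  = 11 + 0.6600
  = 11.66%


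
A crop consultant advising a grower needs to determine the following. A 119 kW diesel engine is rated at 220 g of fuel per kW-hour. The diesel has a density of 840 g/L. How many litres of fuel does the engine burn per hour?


FC = P * BSFC / rho_fuel
   = 119 * 220 / 840
   = 26180 / 840
   = 31.17 L/h


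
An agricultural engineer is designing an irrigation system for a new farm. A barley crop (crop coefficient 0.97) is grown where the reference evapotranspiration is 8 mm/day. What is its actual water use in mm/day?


ETc = Kc * ET0
    = 0.97 * 8
    = 7.76 mm/day


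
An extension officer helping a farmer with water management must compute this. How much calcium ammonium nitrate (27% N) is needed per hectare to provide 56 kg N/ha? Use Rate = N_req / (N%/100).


Rate = N_required / (N_content / 100)
     = 56 / (27 / 100)
     = 56 / 0.27
     = 207.41 kg/ha


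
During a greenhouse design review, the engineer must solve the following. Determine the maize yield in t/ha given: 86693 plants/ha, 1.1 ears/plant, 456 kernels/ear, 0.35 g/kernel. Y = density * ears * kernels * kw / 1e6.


Y = density * ears * kernels * kw
  = 86693 * 1.1 * 456 * 0.35 g/ha
  = 15219823.08 g/ha
  = 15219.82 kg/ha = 15.22 t/ha


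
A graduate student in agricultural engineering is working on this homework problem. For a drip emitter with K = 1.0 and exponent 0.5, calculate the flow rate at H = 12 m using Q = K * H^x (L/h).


Q = K * H^x
  = 1.0 * 12^0.5
  = 1.0 * 3.4641
  = 3.46 L/h


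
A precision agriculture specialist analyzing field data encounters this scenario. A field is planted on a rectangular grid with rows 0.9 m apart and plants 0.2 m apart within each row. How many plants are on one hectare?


D = 10000 / (row_sp * plant_sp)
  = 10000 / (0.9 * 0.2)
  = 10000 / 0.1800
  = 55555.56 plants/ha


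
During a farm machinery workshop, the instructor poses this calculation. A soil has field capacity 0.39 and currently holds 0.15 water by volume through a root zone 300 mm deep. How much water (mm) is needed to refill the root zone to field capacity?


SMD = (FC - theta) * D
    = (0.39 - 0.15) * 300
    = 0.240 * 300
    = 72 mm


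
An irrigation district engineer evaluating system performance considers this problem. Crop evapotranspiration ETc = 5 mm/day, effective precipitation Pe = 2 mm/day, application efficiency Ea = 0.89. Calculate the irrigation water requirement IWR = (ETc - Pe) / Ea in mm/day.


IWR = (ETc - Pe) / Ea
    = (5 - 2) / 0.89
    = 3 / 0.89
    = 3.37 mm/day


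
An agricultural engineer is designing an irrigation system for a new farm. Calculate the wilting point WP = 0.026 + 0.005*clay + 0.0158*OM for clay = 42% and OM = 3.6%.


WP = 0.026 + 0.005*42 + 0.0158*3.6
   = 0.026 + 0.2100 + 0.0569
   = 0.2929


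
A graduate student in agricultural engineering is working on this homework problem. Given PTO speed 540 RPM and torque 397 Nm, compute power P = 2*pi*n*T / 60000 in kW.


P = 2*pi*n*T / 60000
  = 2*pi * 540 * 397 / 60000
  = 1346989.27 / 60000
  = 22.45 kW


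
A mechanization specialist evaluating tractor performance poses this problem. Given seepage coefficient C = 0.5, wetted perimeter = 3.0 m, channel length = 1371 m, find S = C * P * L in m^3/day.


S = C * P * L
  = 0.5 * 3.0 * 1371
  = 2056.50 m^3/day


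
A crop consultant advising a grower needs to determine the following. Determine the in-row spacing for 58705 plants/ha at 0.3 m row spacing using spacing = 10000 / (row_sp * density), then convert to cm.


spacing = 10000 / (row_sp * density)
        = 10000 / (0.3 * 58705)
        = 10000 / 17611.50
        = 0.56781 m = 56.78 cm


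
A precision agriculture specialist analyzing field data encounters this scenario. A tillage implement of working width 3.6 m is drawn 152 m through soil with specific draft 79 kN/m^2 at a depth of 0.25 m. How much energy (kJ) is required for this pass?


E = k * d * w * L
  = 79 * 0.25 * 3.6 * 152
  = 10807.20 kJ


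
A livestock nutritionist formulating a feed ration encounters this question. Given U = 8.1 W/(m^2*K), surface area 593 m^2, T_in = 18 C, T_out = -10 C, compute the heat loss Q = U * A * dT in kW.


dT = 18 - (-10) = 28 K
Q = U * A * dT
  = 8.1 * 593 * 28
  = 134492.40 W = 134.49 kW


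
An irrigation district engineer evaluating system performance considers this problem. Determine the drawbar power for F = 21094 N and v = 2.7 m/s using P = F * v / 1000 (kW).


P = F * v / 1000
  = 21094 * 2.7 / 1000
  = 56953.80 / 1000
  = 56.95 kW


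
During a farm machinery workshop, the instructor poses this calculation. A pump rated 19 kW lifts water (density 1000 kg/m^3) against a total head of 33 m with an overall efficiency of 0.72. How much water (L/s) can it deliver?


Q = (P * 1000 * eta) / (rho * g * H)
  = (19 * 1000 * 0.72) / (1000 * 9.81 * 33)
  = 13680 / 323730
  = 0.04226 m^3/s = 42.26 L/s


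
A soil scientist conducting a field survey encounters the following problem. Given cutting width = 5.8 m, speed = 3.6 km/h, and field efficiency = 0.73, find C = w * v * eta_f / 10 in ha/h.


C = w * v * eta_f / 10
  = 5.8 * 3.6 * 0.73 / 10
  = 15.24 / 10
  = 1.52 ha/h


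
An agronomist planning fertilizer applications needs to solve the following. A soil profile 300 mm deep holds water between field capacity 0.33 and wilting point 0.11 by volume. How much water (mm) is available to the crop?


AW = (FC - WP) * D
   = (0.33 - 0.11) * 300
   = 0.22 * 300
   = 66 mm


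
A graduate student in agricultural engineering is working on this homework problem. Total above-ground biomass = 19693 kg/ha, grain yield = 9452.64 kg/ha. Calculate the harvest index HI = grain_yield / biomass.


HI = grain_yield / biomass
   = 9452.64 / 19693
   = 0.48


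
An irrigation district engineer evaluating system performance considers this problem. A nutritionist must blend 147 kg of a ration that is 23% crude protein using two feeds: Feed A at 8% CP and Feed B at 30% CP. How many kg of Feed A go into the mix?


parts_A = CP_b - target = 30 - 23 = 7
parts_B = target - CP_a = 23 - 8 = 15
total_parts = 7 + 15 = 22
Feed A = 147 * 7 / 22 = 46.77 kg
Feed B = 147 * 15 / 22 = 100.23 kg

46.77 kg


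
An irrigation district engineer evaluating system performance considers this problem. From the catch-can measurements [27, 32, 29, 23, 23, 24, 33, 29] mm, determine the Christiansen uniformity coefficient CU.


xbar = 220 / 8 = 27.500
sum|xi - xbar| = 26
CU = 100 * (1 - 26 / (8 * 27.500))
   = 100 * (1 - 0.1182)
   = 88.18%


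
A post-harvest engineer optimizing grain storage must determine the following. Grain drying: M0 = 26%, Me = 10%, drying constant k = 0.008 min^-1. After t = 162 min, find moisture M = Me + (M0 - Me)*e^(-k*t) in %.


M = Me + (M0 - Me) * e^(-k*t)
  = 10 + (26 - 10) * e^(-0.008*162)
  = 10 + 16 * e^(-1.296)
  = 10 + 16 * 0.27362
  = 10 + 4.3780
  = 14.38%


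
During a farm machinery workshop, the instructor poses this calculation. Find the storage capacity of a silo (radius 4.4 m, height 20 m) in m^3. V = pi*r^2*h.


V = pi * r^2 * h
  = pi * 4.4^2 * 20
  = pi * 19.36 * 20
  = 1216.42 m^3


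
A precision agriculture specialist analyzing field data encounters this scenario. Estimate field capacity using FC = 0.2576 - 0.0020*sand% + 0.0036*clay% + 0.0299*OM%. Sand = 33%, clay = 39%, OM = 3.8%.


FC = 0.2576 - 0.0020*33 + 0.0036*39 + 0.0299*3.8
   = 0.2576 - 0.0660 + 0.1404 + 0.1136
   = 0.4456


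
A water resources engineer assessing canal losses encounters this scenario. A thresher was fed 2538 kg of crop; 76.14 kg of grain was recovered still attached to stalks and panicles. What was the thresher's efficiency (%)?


eta = (total - unthreshed) / total * 100
    = (2538 - 76.14) / 2538 * 100
    = 2461.86 / 2538 * 100
    = 97%


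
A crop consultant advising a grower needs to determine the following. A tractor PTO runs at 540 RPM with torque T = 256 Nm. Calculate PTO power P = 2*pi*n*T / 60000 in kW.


P = 2*pi*n*T / 60000
  = 2*pi * 540 * 256 / 60000
  = 868587.54 / 60000
  = 14.48 kW


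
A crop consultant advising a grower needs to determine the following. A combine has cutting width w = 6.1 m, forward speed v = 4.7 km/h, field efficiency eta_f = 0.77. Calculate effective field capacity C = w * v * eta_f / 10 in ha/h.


C = w * v * eta_f / 10
  = 6.1 * 4.7 * 0.77 / 10
  = 22.08 / 10
  = 2.21 ha/h


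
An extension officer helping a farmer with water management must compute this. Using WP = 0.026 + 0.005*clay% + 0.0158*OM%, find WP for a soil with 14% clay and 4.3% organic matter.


WP = 0.026 + 0.005*14 + 0.0158*4.3
   = 0.026 + 0.0700 + 0.0679
   = 0.1639


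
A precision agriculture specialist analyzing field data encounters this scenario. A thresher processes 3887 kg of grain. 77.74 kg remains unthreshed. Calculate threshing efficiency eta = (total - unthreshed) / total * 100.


eta = (total - unthreshed) / total * 100
    = (3887 - 77.74) / 3887 * 100
    = 3809.26 / 3887 * 100
    = 98%


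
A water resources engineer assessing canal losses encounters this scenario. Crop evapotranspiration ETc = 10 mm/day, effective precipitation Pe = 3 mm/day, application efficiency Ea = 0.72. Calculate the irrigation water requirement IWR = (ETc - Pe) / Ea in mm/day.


IWR = (ETc - Pe) / Ea
    = (10 - 3) / 0.72
    = 7 / 0.72
    = 9.72 mm/day


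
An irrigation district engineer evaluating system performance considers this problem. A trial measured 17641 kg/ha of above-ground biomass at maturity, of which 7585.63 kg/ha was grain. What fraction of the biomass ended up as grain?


HI = grain_yield / biomass
   = 7585.63 / 17641
   = 0.43


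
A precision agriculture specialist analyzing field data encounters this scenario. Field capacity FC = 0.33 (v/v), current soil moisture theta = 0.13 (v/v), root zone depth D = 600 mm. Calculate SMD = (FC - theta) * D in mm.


SMD = (FC - theta) * D
    = (0.33 - 0.13) * 600
    = 0.200 * 600
    = 120 mm


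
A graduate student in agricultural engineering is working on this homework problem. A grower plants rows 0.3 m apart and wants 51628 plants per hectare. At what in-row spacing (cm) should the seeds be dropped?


spacing = 10000 / (row_sp * density)
        = 10000 / (0.3 * 51628)
        = 10000 / 15488.40
        = 0.64564 m = 64.56 cm


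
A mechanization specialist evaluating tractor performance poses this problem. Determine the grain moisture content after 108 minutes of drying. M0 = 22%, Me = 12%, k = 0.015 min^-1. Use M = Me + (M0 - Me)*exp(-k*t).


M = Me + (M0 - Me) * e^(-k*t)
  = 12 + (22 - 12) * e^(-0.015*108)
  = 12 + 10 * e^(-1.620)
  = 12 + 10 * 0.19790
  = 12 + 1.9790
  = 13.98%


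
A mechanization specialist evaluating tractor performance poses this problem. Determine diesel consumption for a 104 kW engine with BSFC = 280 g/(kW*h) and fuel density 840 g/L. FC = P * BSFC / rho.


FC = P * BSFC / rho_fuel
   = 104 * 280 / 840
   = 29120 / 840
   = 34.67 L/h


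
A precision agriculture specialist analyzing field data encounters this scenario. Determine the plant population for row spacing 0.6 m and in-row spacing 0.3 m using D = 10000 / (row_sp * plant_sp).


D = 10000 / (row_sp * plant_sp)
  = 10000 / (0.6 * 0.3)
  = 10000 / 0.1800
  = 55555.56 plants/ha


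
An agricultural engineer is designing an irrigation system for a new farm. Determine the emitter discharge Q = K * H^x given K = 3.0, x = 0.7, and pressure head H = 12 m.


Q = K * H^x
  = 3.0 * 12^0.7
  = 3.0 * 5.6941
  = 17.08 L/h


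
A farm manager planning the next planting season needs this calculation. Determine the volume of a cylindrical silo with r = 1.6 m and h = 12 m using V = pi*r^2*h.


V = pi * r^2 * h
  = pi * 1.6^2 * 12
  = pi * 2.56 * 12
  = 96.51 m^3


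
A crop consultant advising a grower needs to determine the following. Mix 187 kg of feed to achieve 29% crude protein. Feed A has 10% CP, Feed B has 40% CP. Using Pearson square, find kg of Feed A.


parts_A = CP_b - target = 40 - 29 = 11
parts_B = target - CP_a = 29 - 10 = 19
total_parts = 11 + 19 = 30
Feed A = 187 * 11 / 30 = 68.57 kg
Feed B = 187 * 19 / 30 = 118.43 kg

68.57 kg


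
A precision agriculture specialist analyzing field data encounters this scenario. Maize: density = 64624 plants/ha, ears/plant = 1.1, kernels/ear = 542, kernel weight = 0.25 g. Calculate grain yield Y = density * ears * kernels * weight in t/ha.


Y = density * ears * kernels * kw
  = 64624 * 1.1 * 542 * 0.25 g/ha
  = 9632207.20 g/ha
  = 9632.21 kg/ha = 9.63 t/ha


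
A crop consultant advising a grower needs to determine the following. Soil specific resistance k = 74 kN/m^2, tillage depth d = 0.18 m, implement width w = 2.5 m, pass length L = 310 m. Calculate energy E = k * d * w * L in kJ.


E = k * d * w * L
  = 74 * 0.18 * 2.5 * 310
  = 10323 kJ


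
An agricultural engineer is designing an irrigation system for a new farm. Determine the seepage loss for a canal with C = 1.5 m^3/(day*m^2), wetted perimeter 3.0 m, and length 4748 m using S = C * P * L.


S = C * P * L
  = 1.5 * 3.0 * 4748
  = 21366 m^3/day


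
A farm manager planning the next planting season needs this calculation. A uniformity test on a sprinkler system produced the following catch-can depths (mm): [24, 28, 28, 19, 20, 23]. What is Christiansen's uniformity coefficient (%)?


xbar = 142 / 6 = 23.667
sum|xi - xbar| = 18
CU = 100 * (1 - 18 / (6 * 23.667))
   = 100 * (1 - 0.1268)
   = 87.32%


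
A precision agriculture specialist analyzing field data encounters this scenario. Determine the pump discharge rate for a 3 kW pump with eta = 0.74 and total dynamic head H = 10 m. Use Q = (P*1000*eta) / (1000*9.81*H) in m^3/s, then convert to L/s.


Q = (P * 1000 * eta) / (rho * g * H)
  = (3 * 1000 * 0.74) / (1000 * 9.81 * 10)
  = 2220 / 98100
  = 0.02263 m^3/s = 22.63 L/s


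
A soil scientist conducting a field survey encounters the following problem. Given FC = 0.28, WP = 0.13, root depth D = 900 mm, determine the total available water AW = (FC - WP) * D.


AW = (FC - WP) * D
   = (0.28 - 0.13) * 900
   = 0.15 * 900
   = 135 mm


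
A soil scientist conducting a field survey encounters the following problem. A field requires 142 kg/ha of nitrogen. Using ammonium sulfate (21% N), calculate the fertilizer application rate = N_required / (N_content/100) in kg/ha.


Rate = N_required / (N_content / 100)
     = 142 / (21 / 100)
     = 142 / 0.21
     = 676.19 kg/ha


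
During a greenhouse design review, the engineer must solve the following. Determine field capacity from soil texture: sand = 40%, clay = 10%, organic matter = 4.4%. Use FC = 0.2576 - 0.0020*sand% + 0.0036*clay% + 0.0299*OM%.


FC = 0.2576 - 0.0020*40 + 0.0036*10 + 0.0299*4.4
   = 0.2576 - 0.0800 + 0.0360 + 0.1316
   = 0.3452


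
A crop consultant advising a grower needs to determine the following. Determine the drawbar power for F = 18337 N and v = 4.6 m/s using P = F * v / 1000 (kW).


P = F * v / 1000
  = 18337 * 4.6 / 1000
  = 84350.20 / 1000
  = 84.35 kW


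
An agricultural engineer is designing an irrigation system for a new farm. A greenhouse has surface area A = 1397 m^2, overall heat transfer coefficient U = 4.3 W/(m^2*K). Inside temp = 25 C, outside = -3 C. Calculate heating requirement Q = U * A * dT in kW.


dT = 25 - (-3) = 28 K
Q = U * A * dT
  = 4.3 * 1397 * 28
  = 168198.80 W = 168.20 kW


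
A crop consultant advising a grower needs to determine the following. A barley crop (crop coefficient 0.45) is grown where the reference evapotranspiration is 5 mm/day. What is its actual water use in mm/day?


ETc = Kc * ET0
    = 0.45 * 5
    = 2.25 mm/day


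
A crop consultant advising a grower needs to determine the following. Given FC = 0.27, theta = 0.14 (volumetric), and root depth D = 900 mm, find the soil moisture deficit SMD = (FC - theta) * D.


SMD = (FC - theta) * D
    = (0.27 - 0.14) * 900
    = 0.130 * 900
    = 117 mm


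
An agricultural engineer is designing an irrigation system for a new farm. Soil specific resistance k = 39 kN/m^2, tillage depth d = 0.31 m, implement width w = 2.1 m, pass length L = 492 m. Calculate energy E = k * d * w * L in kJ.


E = k * d * w * L
  = 39 * 0.31 * 2.1 * 492
  = 12491.39 kJ


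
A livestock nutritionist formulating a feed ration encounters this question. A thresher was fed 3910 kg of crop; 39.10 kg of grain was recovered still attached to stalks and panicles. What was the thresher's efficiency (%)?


eta = (total - unthreshed) / total * 100
    = (3910 - 39.10) / 3910 * 100
    = 3870.90 / 3910 * 100
    = 99%


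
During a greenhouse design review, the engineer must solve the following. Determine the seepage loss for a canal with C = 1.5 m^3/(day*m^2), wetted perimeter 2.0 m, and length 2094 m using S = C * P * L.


S = C * P * L
  = 1.5 * 2.0 * 2094
  = 6282 m^3/day


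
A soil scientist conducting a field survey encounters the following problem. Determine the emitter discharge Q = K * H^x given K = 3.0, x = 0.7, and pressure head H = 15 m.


Q = K * H^x
  = 3.0 * 15^0.7
  = 3.0 * 6.6568
  = 19.97 L/h


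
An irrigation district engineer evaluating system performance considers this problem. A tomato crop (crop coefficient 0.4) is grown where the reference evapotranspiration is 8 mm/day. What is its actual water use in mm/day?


ETc = Kc * ET0
    = 0.4 * 8
    = 3.20 mm/day


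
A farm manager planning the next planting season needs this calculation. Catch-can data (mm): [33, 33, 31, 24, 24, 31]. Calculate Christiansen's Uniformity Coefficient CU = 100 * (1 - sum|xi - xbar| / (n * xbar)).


xbar = 176 / 6 = 29.333
sum|xi - xbar| = 21.333
CU = 100 * (1 - 21.333 / (6 * 29.333))
   = 100 * (1 - 0.1212)
   = 87.88%


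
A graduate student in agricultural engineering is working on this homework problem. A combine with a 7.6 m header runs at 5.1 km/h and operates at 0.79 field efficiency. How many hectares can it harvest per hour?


C = w * v * eta_f / 10
  = 7.6 * 5.1 * 0.79 / 10
  = 30.62 / 10
  = 3.06 ha/h


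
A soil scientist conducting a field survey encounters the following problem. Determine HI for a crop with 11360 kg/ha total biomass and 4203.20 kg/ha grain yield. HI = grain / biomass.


HI = grain_yield / biomass
   = 4203.20 / 11360
   = 0.37


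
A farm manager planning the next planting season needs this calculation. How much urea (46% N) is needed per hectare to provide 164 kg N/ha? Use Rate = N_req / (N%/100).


Rate = N_required / (N_content / 100)
     = 164 / (46 / 100)
     = 164 / 0.46
     = 356.52 kg/ha


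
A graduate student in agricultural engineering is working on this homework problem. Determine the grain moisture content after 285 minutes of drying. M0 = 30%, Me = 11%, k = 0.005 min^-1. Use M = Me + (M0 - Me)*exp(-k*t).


M = Me + (M0 - Me) * e^(-k*t)
  = 11 + (30 - 11) * e^(-0.005*285)
  = 11 + 19 * e^(-1.425)
  = 11 + 19 * 0.24051
  = 11 + 4.5697
  = 15.57%


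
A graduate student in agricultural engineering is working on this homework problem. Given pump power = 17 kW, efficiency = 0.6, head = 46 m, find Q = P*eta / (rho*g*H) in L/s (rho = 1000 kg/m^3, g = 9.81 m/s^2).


Q = (P * 1000 * eta) / (rho * g * H)
  = (17 * 1000 * 0.6) / (1000 * 9.81 * 46)
  = 10200 / 451260
  = 0.02260 m^3/s = 22.60 L/s
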